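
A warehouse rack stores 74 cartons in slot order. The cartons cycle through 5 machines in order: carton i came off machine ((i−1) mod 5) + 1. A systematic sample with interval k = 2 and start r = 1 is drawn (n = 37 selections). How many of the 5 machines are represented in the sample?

Consecutive selections differ by k = 2, so their machine numbers differ by 2 mod 5 = 2.
gcd(2, 5) = 1, so the sample visits 5/1 = 5 distinct residues mod 5.
Start 1 is machine 1; the machines hit are 1, 2, 3, 4, 5.

5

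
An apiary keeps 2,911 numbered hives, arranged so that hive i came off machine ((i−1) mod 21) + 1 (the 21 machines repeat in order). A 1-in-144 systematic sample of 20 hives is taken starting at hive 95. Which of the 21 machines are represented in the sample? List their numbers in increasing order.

Consecutive selections differ by k = 144, so their machine numbers differ by 144 mod 21 = 18.
gcd(144, 21) = 3, so the sample visits 21/3 = 7 distinct residues mod 21.
Start 95 is machine 11; the machines hit are 2, 5, 8, 11, 14, 17, 20.

2, 5, 8, 11, 14, 17, 20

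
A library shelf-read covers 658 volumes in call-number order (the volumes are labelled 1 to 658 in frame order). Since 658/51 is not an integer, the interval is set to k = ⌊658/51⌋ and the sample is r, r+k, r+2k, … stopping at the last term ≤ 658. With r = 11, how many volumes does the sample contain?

k = ⌊658/51⌋ = 12
Achieved size = ⌊(658 − 11)/12⌋ + 1 = ⌊647/12⌋ + 1 = 53 + 1 = 54
(last selection: 11 + 53×12 = 647 ≤ 658; next would be 659 > 658)

54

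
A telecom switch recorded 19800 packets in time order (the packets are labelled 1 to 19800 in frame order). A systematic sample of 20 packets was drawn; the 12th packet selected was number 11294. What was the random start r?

404

k = 19800/20 = 990
r = 11294 − (12−1)×990 = 11294 − 10890 = 404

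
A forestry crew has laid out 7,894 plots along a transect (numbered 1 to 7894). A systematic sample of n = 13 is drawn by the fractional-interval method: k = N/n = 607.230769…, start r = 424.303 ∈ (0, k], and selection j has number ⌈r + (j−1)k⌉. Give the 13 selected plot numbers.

425, 1032, 1639, 2246, 2854, 3461, 4068, 4675, 5283, 5890, 6497, 7104, 7712

j=1: r + 0k = 424.303 → ⌈·⌉ = 425
j=2: r + 1k = 1031.533769… → ⌈·⌉ = 1032
j=3: r + 2k = 1638.764538… → ⌈·⌉ = 1639
j=4: r + 3k = 2245.995307… → ⌈·⌉ = 2246
j=5: r + 4k = 2853.226076… → ⌈·⌉ = 2854
j=6: r + 5k = 3460.456846… → ⌈·⌉ = 3461
j=7: r + 6k = 4067.687615… → ⌈·⌉ = 4068
j=8: r + 7k = 4674.918384… → ⌈·⌉ = 4675
j=9: r + 8k = 5282.149153… → ⌈·⌉ = 5283
j=10: r + 9k = 5889.379923… → ⌈·⌉ = 5890
j=11: r + 10k = 6496.610692… → ⌈·⌉ = 6497
j=12: r + 11k = 7103.841461… → ⌈·⌉ = 7104
j=13: r + 12k = 7711.072230… → ⌈·⌉ = 7712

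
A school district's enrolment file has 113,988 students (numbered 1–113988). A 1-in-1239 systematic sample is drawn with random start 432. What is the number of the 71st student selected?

87162

k = 1239
71st selection = r + (71−1)·k = 432 + 70×1239 = 432 + 86730 = 87162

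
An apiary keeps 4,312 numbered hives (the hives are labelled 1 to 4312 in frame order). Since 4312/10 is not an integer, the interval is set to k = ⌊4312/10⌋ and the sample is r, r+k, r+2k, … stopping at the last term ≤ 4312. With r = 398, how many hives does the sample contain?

10

k = ⌊4312/10⌋ = 431
Achieved size = ⌊(4312 − 398)/431⌋ + 1 = ⌊3914/431⌋ + 1 = 9 + 1 = 10
(last selection: 398 + 9×431 = 4277 ≤ 4312; next would be 4708 > 4312)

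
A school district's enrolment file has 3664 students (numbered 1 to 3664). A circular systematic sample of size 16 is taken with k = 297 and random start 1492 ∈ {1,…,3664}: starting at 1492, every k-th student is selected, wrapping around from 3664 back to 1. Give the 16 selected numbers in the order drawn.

1492, 1789, 2086, 2383, 2680, 2977, 3274, 3571, 204, 501, 798, 1095, 1392, 1689, 1986, 2283

Selection 1: 1492
Selection 2: 1492 + 297 = 1789
Selection 3: 1789 + 297 = 2086
Selection 4: 2086 + 297 = 2383
Selection 5: 2383 + 297 = 2680
Selection 6: 2680 + 297 = 2977
Selection 7: 2977 + 297 = 3274
Selection 8: 3274 + 297 = 3571
Selection 9: 3571 + 297 = 3868 → 3868 − 3664 = 204
Selection 10: 204 + 297 = 501
Selection 11: 501 + 297 = 798
Selection 12: 798 + 297 = 1095
Selection 13: 1095 + 297 = 1392
Selection 14: 1392 + 297 = 1689
Selection 15: 1689 + 297 = 1986
Selection 16: 1986 + 297 = 2283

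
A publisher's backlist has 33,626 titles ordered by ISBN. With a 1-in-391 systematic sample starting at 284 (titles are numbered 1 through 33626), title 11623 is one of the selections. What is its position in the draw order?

k = 391
position = (11623 − 284)/391 + 1 = 11339/391 + 1 = 29 + 1 = 30

30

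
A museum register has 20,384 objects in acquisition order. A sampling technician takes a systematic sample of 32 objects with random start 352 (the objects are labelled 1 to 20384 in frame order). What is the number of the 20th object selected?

12455

k = 20384/32 = 637
20th selection = r + (20−1)·k = 352 + 19×637 = 352 + 12103 = 12455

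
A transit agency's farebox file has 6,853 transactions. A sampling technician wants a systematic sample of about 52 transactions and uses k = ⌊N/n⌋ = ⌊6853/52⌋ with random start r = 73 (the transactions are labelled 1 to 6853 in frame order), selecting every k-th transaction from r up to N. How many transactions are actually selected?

52

k = ⌊6853/52⌋ = 131
Achieved size = ⌊(6853 − 73)/131⌋ + 1 = ⌊6780/131⌋ + 1 = 51 + 1 = 52
(last selection: 73 + 51×131 = 6754 ≤ 6853; next would be 6885 > 6853)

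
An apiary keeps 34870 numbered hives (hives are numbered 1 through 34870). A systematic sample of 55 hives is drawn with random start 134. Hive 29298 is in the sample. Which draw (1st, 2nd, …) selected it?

k = 34870/55 = 634
position = (29298 − 134)/634 + 1 = 29164/634 + 1 = 46 + 1 = 47

47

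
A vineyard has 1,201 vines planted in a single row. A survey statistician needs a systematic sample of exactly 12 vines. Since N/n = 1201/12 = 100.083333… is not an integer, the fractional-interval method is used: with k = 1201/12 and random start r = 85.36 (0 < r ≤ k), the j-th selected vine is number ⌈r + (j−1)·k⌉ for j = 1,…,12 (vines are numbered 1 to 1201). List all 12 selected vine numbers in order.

j=1: r + 0k = 85.36 → ⌈·⌉ = 86
j=2: r + 1k = 185.443333… → ⌈·⌉ = 186
j=3: r + 2k = 285.526666… → ⌈·⌉ = 286
j=4: r + 3k = 385.61 → ⌈·⌉ = 386
j=5: r + 4k = 485.693333… → ⌈·⌉ = 486
j=6: r + 5k = 585.776666… → ⌈·⌉ = 586
j=7: r + 6k = 685.86 → ⌈·⌉ = 686
j=8: r + 7k = 785.943333… → ⌈·⌉ = 786
j=9: r + 8k = 886.026666… → ⌈·⌉ = 887
j=10: r + 9k = 986.11 → ⌈·⌉ = 987
j=11: r + 10k = 1086.193333… → ⌈·⌉ = 1087
j=12: r + 11k = 1186.276666… → ⌈·⌉ = 1187

86, 186, 286, 386, 486, 586, 686, 786, 887, 987, 1087, 1187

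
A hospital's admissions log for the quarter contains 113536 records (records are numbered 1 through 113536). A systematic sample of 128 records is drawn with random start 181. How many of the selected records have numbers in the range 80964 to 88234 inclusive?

8

k = 113536/128 = 887
First selection ≥ 80964: 181 + ⌈(80964−181)/887⌉·887 = 181 + 92×887 = 81785
Last selection ≤ 88234: 181 + ⌊(88234−181)/887⌋·887 = 181 + 99×887 = 87994
Count = 99 − 92 + 1 = 8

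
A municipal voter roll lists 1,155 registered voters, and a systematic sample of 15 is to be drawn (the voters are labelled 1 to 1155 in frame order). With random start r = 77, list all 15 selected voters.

77, 154, 231, 308, 385, 462, 539, 616, 693, 770, 847, 924, 1001, 1078, 1155

k = N/n = 1155/15 = 77
voter 1: 77
voter 2: 77 + 77 = 154
voter 3: 154 + 77 = 231
voter 4: 231 + 77 = 308
voter 5: 308 + 77 = 385
voter 6: 385 + 77 = 462
voter 7: 462 + 77 = 539
voter 8: 539 + 77 = 616
voter 9: 616 + 77 = 693
voter 10: 693 + 77 = 770
voter 11: 770 + 77 = 847
voter 12: 847 + 77 = 924
voter 13: 924 + 77 = 1001
voter 14: 1001 + 77 = 1078
voter 15: 1078 + 77 = 1155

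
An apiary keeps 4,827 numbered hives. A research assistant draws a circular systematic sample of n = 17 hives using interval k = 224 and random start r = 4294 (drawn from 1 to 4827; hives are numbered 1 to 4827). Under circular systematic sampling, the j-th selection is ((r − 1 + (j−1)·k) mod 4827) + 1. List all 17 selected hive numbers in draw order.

Selection 1: 4294
Selection 2: 4294 + 224 = 4518
Selection 3: 4518 + 224 = 4742
Selection 4: 4742 + 224 = 4966 → 4966 − 4827 = 139
Selection 5: 139 + 224 = 363
Selection 6: 363 + 224 = 587
Selection 7: 587 + 224 = 811
Selection 8: 811 + 224 = 1035
Selection 9: 1035 + 224 = 1259
Selection 10: 1259 + 224 = 1483
Selection 11: 1483 + 224 = 1707
Selection 12: 1707 + 224 = 1931
Selection 13: 1931 + 224 = 2155
Selection 14: 2155 + 224 = 2379
Selection 15: 2379 + 224 = 2603
Selection 16: 2603 + 224 = 2827
Selection 17: 2827 + 224 = 3051

4294, 4518, 4742, 139, 363, 587, 811, 1035, 1259, 1483, 1707, 1931, 2155, 2379, 2603, 2827, 3051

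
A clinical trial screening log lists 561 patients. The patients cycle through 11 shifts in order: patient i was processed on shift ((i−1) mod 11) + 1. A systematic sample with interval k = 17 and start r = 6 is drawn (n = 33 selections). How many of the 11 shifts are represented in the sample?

11

Consecutive selections differ by k = 17, so their shift numbers differ by 17 mod 11 = 6.
gcd(17, 11) = 1, so the sample visits 11/1 = 11 distinct residues mod 11.
Start 6 is shift 6; the shifts hit are 1, 2, 3, 4, 5, 6, 7, 8, 9, 10, 11.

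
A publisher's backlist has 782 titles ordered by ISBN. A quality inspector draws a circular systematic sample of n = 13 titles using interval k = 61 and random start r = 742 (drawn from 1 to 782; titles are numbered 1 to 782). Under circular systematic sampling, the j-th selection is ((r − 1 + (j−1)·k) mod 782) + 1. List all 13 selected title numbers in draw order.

742, 21, 82, 143, 204, 265, 326, 387, 448, 509, 570, 631, 692

Selection 1: 742
Selection 2: 742 + 61 = 803 → 803 − 782 = 21
Selection 3: 21 + 61 = 82
Selection 4: 82 + 61 = 143
Selection 5: 143 + 61 = 204
Selection 6: 204 + 61 = 265
Selection 7: 265 + 61 = 326
Selection 8: 326 + 61 = 387
Selection 9: 387 + 61 = 448
Selection 10: 448 + 61 = 509
Selection 11: 509 + 61 = 570
Selection 12: 570 + 61 = 631
Selection 13: 631 + 61 = 692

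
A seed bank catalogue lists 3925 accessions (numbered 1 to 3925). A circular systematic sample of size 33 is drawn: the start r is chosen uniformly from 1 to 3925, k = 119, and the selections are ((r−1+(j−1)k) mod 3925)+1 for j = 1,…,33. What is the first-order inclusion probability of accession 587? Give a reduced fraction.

33/3925

For each position j, as r ranges over 1…3925 the j-th selection hits every accession exactly once, so accession 587 is selected for exactly 33 of the 3925 starts.
Inclusion probability = 33/3925.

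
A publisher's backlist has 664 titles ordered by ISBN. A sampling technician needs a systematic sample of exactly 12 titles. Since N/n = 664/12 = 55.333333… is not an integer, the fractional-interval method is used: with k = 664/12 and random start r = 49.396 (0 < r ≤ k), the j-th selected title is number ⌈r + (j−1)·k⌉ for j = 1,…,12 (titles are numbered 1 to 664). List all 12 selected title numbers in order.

j=1: r + 0k = 49.396 → ⌈·⌉ = 50
j=2: r + 1k = 104.729333… → ⌈·⌉ = 105
j=3: r + 2k = 160.062666… → ⌈·⌉ = 161
j=4: r + 3k = 215.396 → ⌈·⌉ = 216
j=5: r + 4k = 270.729333… → ⌈·⌉ = 271
j=6: r + 5k = 326.062666… → ⌈·⌉ = 327
j=7: r + 6k = 381.396 → ⌈·⌉ = 382
j=8: r + 7k = 436.729333… → ⌈·⌉ = 437
j=9: r + 8k = 492.062666… → ⌈·⌉ = 493
j=10: r + 9k = 547.396 → ⌈·⌉ = 548
j=11: r + 10k = 602.729333… → ⌈·⌉ = 603
j=12: r + 11k = 658.062666… → ⌈·⌉ = 659

50, 105, 161, 216, 271, 327, 382, 437, 493, 548, 603, 659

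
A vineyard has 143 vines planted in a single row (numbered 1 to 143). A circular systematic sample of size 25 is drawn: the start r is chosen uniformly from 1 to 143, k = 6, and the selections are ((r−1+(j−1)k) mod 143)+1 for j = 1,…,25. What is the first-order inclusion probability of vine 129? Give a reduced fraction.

For each position j, as r ranges over 1…143 the j-th selection hits every vine exactly once, so vine 129 is selected for exactly 25 of the 143 starts.
Inclusion probability = 25/143.

25/143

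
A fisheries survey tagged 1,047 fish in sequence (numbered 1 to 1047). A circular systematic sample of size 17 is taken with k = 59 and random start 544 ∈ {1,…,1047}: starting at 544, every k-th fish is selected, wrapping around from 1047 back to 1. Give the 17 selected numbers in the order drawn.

Selection 1: 544
Selection 2: 544 + 59 = 603
Selection 3: 603 + 59 = 662
Selection 4: 662 + 59 = 721
Selection 5: 721 + 59 = 780
Selection 6: 780 + 59 = 839
Selection 7: 839 + 59 = 898
Selection 8: 898 + 59 = 957
Selection 9: 957 + 59 = 1016
Selection 10: 1016 + 59 = 1075 → 1075 − 1047 = 28
Selection 11: 28 + 59 = 87
Selection 12: 87 + 59 = 146
Selection 13: 146 + 59 = 205
Selection 14: 205 + 59 = 264
Selection 15: 264 + 59 = 323
Selection 16: 323 + 59 = 382
Selection 17: 382 + 59 = 441

544, 603, 662, 721, 780, 839, 898, 957, 1016, 28, 87, 146, 205, 264, 323, 382, 441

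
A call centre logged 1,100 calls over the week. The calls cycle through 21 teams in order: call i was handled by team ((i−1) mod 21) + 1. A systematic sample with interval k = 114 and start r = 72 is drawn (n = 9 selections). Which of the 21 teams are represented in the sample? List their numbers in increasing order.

3, 6, 9, 12, 15, 18, 21

Consecutive selections differ by k = 114, so their team numbers differ by 114 mod 21 = 9.
gcd(114, 21) = 3, so the sample visits 21/3 = 7 distinct residues mod 21.
Start 72 is team 9; the teams hit are 3, 6, 9, 12, 15, 18, 21.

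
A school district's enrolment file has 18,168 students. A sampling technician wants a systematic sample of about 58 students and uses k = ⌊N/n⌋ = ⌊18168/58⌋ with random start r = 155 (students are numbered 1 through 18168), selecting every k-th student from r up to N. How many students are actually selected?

k = ⌊18168/58⌋ = 313
Achieved size = ⌊(18168 − 155)/313⌋ + 1 = ⌊18013/313⌋ + 1 = 57 + 1 = 58
(last selection: 155 + 57×313 = 17996 ≤ 18168; next would be 18309 > 18168)

58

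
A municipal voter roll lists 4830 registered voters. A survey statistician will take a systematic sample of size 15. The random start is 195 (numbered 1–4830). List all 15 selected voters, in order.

195, 517, 839, 1161, 1483, 1805, 2127, 2449, 2771, 3093, 3415, 3737, 4059, 4381, 4703

k = N/n = 4830/15 = 322
voter 1: 195
voter 2: 195 + 322 = 517
voter 3: 517 + 322 = 839
voter 4: 839 + 322 = 1161
voter 5: 1161 + 322 = 1483
voter 6: 1483 + 322 = 1805
voter 7: 1805 + 322 = 2127
voter 8: 2127 + 322 = 2449
voter 9: 2449 + 322 = 2771
voter 10: 2771 + 322 = 3093
voter 11: 3093 + 322 = 3415
voter 12: 3415 + 322 = 3737
voter 13: 3737 + 322 = 4059
voter 14: 4059 + 322 = 4381
voter 15: 4381 + 322 = 4703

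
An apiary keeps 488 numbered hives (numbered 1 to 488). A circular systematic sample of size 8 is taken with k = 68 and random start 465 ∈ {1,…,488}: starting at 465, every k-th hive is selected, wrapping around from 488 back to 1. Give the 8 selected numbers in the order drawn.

Selection 1: 465
Selection 2: 465 + 68 = 533 → 533 − 488 = 45
Selection 3: 45 + 68 = 113
Selection 4: 113 + 68 = 181
Selection 5: 181 + 68 = 249
Selection 6: 249 + 68 = 317
Selection 7: 317 + 68 = 385
Selection 8: 385 + 68 = 453

465, 45, 113, 181, 249, 317, 385, 453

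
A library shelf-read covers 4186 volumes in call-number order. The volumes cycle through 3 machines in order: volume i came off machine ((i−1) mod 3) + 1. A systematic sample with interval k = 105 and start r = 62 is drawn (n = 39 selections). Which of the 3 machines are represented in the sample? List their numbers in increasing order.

Consecutive selections differ by k = 105, so their machine numbers differ by 105 mod 3 = 0.
gcd(105, 3) = 3, so the sample visits 3/3 = 1 distinct residues mod 3.
Start 62 is machine 2; the machines hit are 2.

2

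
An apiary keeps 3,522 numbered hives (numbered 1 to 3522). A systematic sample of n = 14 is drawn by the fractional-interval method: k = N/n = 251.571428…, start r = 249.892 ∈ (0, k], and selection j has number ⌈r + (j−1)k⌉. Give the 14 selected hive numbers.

j=1: r + 0k = 249.892 → ⌈·⌉ = 250
j=2: r + 1k = 501.463428… → ⌈·⌉ = 502
j=3: r + 2k = 753.034857… → ⌈·⌉ = 754
j=4: r + 3k = 1004.606285… → ⌈·⌉ = 1005
j=5: r + 4k = 1256.177714… → ⌈·⌉ = 1257
j=6: r + 5k = 1507.749142… → ⌈·⌉ = 1508
j=7: r + 6k = 1759.320571… → ⌈·⌉ = 1760
j=8: r + 7k = 2010.892 → ⌈·⌉ = 2011
j=9: r + 8k = 2262.463428… → ⌈·⌉ = 2263
j=10: r + 9k = 2514.034857… → ⌈·⌉ = 2515
j=11: r + 10k = 2765.606285… → ⌈·⌉ = 2766
j=12: r + 11k = 3017.177714… → ⌈·⌉ = 3018
j=13: r + 12k = 3268.749142… → ⌈·⌉ = 3269
j=14: r + 13k = 3520.320571… → ⌈·⌉ = 3521

250, 502, 754, 1005, 1257, 1508, 1760, 2011, 2263, 2515, 2766, 3018, 3269, 3521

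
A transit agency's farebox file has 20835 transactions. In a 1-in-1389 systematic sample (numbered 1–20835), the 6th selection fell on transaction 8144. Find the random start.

1199

k = 1389
r = 8144 − (6−1)×1389 = 8144 − 6945 = 1199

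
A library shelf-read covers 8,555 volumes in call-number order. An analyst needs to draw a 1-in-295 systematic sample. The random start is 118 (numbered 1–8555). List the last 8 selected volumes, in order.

22nd selection = 118 + 21×295 = 6313
23rd: 6313 + 295 = 6608
24th: 6608 + 295 = 6903
25th: 6903 + 295 = 7198
26th: 7198 + 295 = 7493
27th: 7493 + 295 = 7788
28th: 7788 + 295 = 8083
29th: 8083 + 295 = 8378

6313, 6608, 6903, 7198, 7493, 7788, 8083, 8378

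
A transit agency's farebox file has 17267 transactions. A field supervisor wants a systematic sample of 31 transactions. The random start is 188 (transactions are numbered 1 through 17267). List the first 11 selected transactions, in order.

188, 745, 1302, 1859, 2416, 2973, 3530, 4087, 4644, 5201, 5758

k = N/n = 17267/31 = 557
transaction 1: 188
transaction 2: 188 + 557 = 745
transaction 3: 745 + 557 = 1302
transaction 4: 1302 + 557 = 1859
transaction 5: 1859 + 557 = 2416
transaction 6: 2416 + 557 = 2973
transaction 7: 2973 + 557 = 3530
transaction 8: 3530 + 557 = 4087
transaction 9: 4087 + 557 = 4644
transaction 10: 4644 + 557 = 5201
transaction 11: 5201 + 557 = 5758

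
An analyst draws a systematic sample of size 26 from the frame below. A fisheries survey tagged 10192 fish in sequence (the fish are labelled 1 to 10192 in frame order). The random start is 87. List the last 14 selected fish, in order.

4791, 5183, 5575, 5967, 6359, 6751, 7143, 7535, 7927, 8319, 8711, 9103, 9495, 9887

k = N/n = 10192/26 = 392
13th selection = 87 + 12×392 = 4791
14th: 4791 + 392 = 5183
15th: 5183 + 392 = 5575
16th: 5575 + 392 = 5967
17th: 5967 + 392 = 6359
18th: 6359 + 392 = 6751
19th: 6751 + 392 = 7143
20th: 7143 + 392 = 7535
21st: 7535 + 392 = 7927
22nd: 7927 + 392 = 8319
23rd: 8319 + 392 = 8711
24th: 8711 + 392 = 9103
25th: 9103 + 392 = 9495
26th: 9495 + 392 = 9887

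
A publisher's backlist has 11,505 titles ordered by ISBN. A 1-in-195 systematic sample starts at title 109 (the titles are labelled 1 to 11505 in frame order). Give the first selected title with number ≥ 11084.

11224

k = 195
Steps past start: ⌈(11084 − 109)/195⌉ = ⌈10975/195⌉ = 57
Selected title: 109 + 57×195 = 11224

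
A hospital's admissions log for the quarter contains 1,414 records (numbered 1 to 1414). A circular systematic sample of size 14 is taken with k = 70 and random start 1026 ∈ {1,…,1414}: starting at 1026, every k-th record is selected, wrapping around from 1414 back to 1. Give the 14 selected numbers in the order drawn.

1026, 1096, 1166, 1236, 1306, 1376, 32, 102, 172, 242, 312, 382, 452, 522

Selection 1: 1026
Selection 2: 1026 + 70 = 1096
Selection 3: 1096 + 70 = 1166
Selection 4: 1166 + 70 = 1236
Selection 5: 1236 + 70 = 1306
Selection 6: 1306 + 70 = 1376
Selection 7: 1376 + 70 = 1446 → 1446 − 1414 = 32
Selection 8: 32 + 70 = 102
Selection 9: 102 + 70 = 172
Selection 10: 172 + 70 = 242
Selection 11: 242 + 70 = 312
Selection 12: 312 + 70 = 382
Selection 13: 382 + 70 = 452
Selection 14: 452 + 70 = 522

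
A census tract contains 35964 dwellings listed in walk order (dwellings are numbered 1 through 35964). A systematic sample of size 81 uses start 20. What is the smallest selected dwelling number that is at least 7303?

7568

k = 35964/81 = 444
Steps past start: ⌈(7303 − 20)/444⌉ = ⌈7283/444⌉ = 17
Selected dwelling: 20 + 17×444 = 7568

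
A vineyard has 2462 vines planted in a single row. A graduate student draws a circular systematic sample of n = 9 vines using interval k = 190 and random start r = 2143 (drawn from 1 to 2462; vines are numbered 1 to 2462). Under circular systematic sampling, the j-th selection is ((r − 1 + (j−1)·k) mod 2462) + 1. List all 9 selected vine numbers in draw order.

2143, 2333, 61, 251, 441, 631, 821, 1011, 1201

Selection 1: 2143
Selection 2: 2143 + 190 = 2333
Selection 3: 2333 + 190 = 2523 → 2523 − 2462 = 61
Selection 4: 61 + 190 = 251
Selection 5: 251 + 190 = 441
Selection 6: 441 + 190 = 631
Selection 7: 631 + 190 = 821
Selection 8: 821 + 190 = 1011
Selection 9: 1011 + 190 = 1201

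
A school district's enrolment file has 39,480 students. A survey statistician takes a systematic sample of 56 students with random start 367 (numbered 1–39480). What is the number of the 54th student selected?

k = 39480/56 = 705
54th selection = r + (54−1)·k = 367 + 53×705 = 367 + 37365 = 37732

37732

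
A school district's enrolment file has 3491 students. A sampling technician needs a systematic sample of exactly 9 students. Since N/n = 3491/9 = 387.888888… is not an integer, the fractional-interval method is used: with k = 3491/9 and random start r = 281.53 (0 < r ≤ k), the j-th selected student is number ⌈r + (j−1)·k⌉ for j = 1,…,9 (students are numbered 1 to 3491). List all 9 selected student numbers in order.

282, 670, 1058, 1446, 1834, 2221, 2609, 2997, 3385

j=1: r + 0k = 281.53 → ⌈·⌉ = 282
j=2: r + 1k = 669.418888… → ⌈·⌉ = 670
j=3: r + 2k = 1057.307777… → ⌈·⌉ = 1058
j=4: r + 3k = 1445.196666… → ⌈·⌉ = 1446
j=5: r + 4k = 1833.085555… → ⌈·⌉ = 1834
j=6: r + 5k = 2220.974444… → ⌈·⌉ = 2221
j=7: r + 6k = 2608.863333… → ⌈·⌉ = 2609
j=8: r + 7k = 2996.752222… → ⌈·⌉ = 2997
j=9: r + 8k = 3384.641111… → ⌈·⌉ = 3385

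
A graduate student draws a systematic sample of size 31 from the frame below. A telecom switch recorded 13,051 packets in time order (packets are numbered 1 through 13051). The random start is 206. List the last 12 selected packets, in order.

8205, 8626, 9047, 9468, 9889, 10310, 10731, 11152, 11573, 11994, 12415, 12836

k = N/n = 13051/31 = 421
20th selection = 206 + 19×421 = 8205
21st: 8205 + 421 = 8626
22nd: 8626 + 421 = 9047
23rd: 9047 + 421 = 9468
24th: 9468 + 421 = 9889
25th: 9889 + 421 = 10310
26th: 10310 + 421 = 10731
27th: 10731 + 421 = 11152
28th: 11152 + 421 = 11573
29th: 11573 + 421 = 11994
30th: 11994 + 421 = 12415
31st: 12415 + 421 = 12836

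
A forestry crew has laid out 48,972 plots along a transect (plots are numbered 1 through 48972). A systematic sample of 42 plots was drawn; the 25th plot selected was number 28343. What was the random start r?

k = 48972/42 = 1166
r = 28343 − (25−1)×1166 = 28343 − 27984 = 359

359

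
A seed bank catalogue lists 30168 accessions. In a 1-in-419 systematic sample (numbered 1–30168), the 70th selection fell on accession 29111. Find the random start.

200

k = 419
r = 29111 − (70−1)×419 = 29111 − 28911 = 200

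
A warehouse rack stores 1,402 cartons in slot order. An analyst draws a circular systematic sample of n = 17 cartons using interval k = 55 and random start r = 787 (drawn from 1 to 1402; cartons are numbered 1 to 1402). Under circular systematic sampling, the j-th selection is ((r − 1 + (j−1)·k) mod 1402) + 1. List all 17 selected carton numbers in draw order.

Selection 1: 787
Selection 2: 787 + 55 = 842
Selection 3: 842 + 55 = 897
Selection 4: 897 + 55 = 952
Selection 5: 952 + 55 = 1007
Selection 6: 1007 + 55 = 1062
Selection 7: 1062 + 55 = 1117
Selection 8: 1117 + 55 = 1172
Selection 9: 1172 + 55 = 1227
Selection 10: 1227 + 55 = 1282
Selection 11: 1282 + 55 = 1337
Selection 12: 1337 + 55 = 1392
Selection 13: 1392 + 55 = 1447 → 1447 − 1402 = 45
Selection 14: 45 + 55 = 100
Selection 15: 100 + 55 = 155
Selection 16: 155 + 55 = 210
Selection 17: 210 + 55 = 265

787, 842, 897, 952, 1007, 1062, 1117, 1172, 1227, 1282, 1337, 1392, 45, 100, 155, 210, 265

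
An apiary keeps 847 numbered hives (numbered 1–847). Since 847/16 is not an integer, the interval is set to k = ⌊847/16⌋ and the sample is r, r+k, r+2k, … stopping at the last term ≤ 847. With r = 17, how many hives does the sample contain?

k = ⌊847/16⌋ = 52
Achieved size = ⌊(847 − 17)/52⌋ + 1 = ⌊830/52⌋ + 1 = 15 + 1 = 16
(last selection: 17 + 15×52 = 797 ≤ 847; next would be 849 > 847)

16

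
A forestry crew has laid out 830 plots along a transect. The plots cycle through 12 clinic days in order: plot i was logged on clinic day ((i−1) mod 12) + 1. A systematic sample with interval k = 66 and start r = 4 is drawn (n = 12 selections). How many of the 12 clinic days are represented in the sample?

Consecutive selections differ by k = 66, so their clinic day numbers differ by 66 mod 12 = 6.
gcd(66, 12) = 6, so the sample visits 12/6 = 2 distinct residues mod 12.
Start 4 is clinic day 4; the clinic days hit are 4, 10.

2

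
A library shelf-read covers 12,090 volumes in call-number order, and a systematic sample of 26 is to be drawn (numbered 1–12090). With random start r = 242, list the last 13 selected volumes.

6287, 6752, 7217, 7682, 8147, 8612, 9077, 9542, 10007, 10472, 10937, 11402, 11867

k = N/n = 12090/26 = 465
14th selection = 242 + 13×465 = 6287
15th: 6287 + 465 = 6752
16th: 6752 + 465 = 7217
17th: 7217 + 465 = 7682
18th: 7682 + 465 = 8147
19th: 8147 + 465 = 8612
20th: 8612 + 465 = 9077
21st: 9077 + 465 = 9542
22nd: 9542 + 465 = 10007
23rd: 10007 + 465 = 10472
24th: 10472 + 465 = 10937
25th: 10937 + 465 = 11402
26th: 11402 + 465 = 11867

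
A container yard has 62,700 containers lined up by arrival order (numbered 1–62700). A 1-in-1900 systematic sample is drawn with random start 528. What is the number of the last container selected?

61328

k = 1900
33rd selection = r + (33−1)·k = 528 + 32×1900 = 528 + 60800 = 61328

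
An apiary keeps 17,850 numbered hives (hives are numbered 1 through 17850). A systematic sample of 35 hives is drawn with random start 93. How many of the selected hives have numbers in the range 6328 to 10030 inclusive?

7

k = 17850/35 = 510
First selection ≥ 6328: 93 + ⌈(6328−93)/510⌉·510 = 93 + 13×510 = 6723
Last selection ≤ 10030: 93 + ⌊(10030−93)/510⌋·510 = 93 + 19×510 = 9783
Count = 19 − 13 + 1 = 7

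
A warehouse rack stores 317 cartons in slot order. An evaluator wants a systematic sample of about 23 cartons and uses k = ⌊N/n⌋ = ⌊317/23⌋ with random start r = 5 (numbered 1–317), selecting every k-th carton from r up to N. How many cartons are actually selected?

25

k = ⌊317/23⌋ = 13
Achieved size = ⌊(317 − 5)/13⌋ + 1 = ⌊312/13⌋ + 1 = 24 + 1 = 25
(last selection: 5 + 24×13 = 317 ≤ 317; next would be 330 > 317)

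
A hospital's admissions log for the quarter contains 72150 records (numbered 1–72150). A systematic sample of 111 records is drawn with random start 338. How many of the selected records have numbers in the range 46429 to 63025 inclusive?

k = 72150/111 = 650
First selection ≥ 46429: 338 + ⌈(46429−338)/650⌉·650 = 338 + 71×650 = 46488
Last selection ≤ 63025: 338 + ⌊(63025−338)/650⌋·650 = 338 + 96×650 = 62738
Count = 96 − 71 + 1 = 26

26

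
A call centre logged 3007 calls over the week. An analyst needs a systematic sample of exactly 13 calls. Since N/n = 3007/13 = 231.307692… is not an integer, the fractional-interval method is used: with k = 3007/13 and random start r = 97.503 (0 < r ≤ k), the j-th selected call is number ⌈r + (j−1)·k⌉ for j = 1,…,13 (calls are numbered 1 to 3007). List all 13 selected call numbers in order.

98, 329, 561, 792, 1023, 1255, 1486, 1717, 1948, 2180, 2411, 2642, 2874

j=1: r + 0k = 97.503 → ⌈·⌉ = 98
j=2: r + 1k = 328.810692… → ⌈·⌉ = 329
j=3: r + 2k = 560.118384… → ⌈·⌉ = 561
j=4: r + 3k = 791.426076… → ⌈·⌉ = 792
j=5: r + 4k = 1022.733769… → ⌈·⌉ = 1023
j=6: r + 5k = 1254.041461… → ⌈·⌉ = 1255
j=7: r + 6k = 1485.349153… → ⌈·⌉ = 1486
j=8: r + 7k = 1716.656846… → ⌈·⌉ = 1717
j=9: r + 8k = 1947.964538… → ⌈·⌉ = 1948
j=10: r + 9k = 2179.272230… → ⌈·⌉ = 2180
j=11: r + 10k = 2410.579923… → ⌈·⌉ = 2411
j=12: r + 11k = 2641.887615… → ⌈·⌉ = 2642
j=13: r + 12k = 2873.195307… → ⌈·⌉ = 2874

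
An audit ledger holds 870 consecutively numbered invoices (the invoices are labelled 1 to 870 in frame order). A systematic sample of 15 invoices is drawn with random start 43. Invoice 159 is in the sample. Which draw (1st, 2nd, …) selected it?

3

k = 870/15 = 58
position = (159 − 43)/58 + 1 = 116/58 + 1 = 2 + 1 = 3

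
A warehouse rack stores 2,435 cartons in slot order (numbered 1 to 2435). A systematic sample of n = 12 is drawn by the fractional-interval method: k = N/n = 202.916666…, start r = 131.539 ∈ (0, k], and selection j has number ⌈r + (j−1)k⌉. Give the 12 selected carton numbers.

j=1: r + 0k = 131.539 → ⌈·⌉ = 132
j=2: r + 1k = 334.455666… → ⌈·⌉ = 335
j=3: r + 2k = 537.372333… → ⌈·⌉ = 538
j=4: r + 3k = 740.289 → ⌈·⌉ = 741
j=5: r + 4k = 943.205666… → ⌈·⌉ = 944
j=6: r + 5k = 1146.122333… → ⌈·⌉ = 1147
j=7: r + 6k = 1349.039 → ⌈·⌉ = 1350
j=8: r + 7k = 1551.955666… → ⌈·⌉ = 1552
j=9: r + 8k = 1754.872333… → ⌈·⌉ = 1755
j=10: r + 9k = 1957.789 → ⌈·⌉ = 1958
j=11: r + 10k = 2160.705666… → ⌈·⌉ = 2161
j=12: r + 11k = 2363.622333… → ⌈·⌉ = 2364

132, 335, 538, 741, 944, 1147, 1350, 1552, 1755, 1958, 2161, 2364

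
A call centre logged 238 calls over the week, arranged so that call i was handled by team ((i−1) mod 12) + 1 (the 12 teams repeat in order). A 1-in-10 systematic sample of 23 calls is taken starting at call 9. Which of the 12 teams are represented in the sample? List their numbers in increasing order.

1, 3, 5, 7, 9, 11

Consecutive selections differ by k = 10, so their team numbers differ by 10 mod 12 = 10.
gcd(10, 12) = 2, so the sample visits 12/2 = 6 distinct residues mod 12.
Start 9 is team 9; the teams hit are 1, 3, 5, 7, 9, 11.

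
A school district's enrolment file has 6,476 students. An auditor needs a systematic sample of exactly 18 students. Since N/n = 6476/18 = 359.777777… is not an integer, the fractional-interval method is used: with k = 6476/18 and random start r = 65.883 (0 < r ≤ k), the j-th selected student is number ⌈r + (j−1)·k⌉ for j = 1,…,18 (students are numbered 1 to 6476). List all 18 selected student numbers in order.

j=1: r + 0k = 65.883 → ⌈·⌉ = 66
j=2: r + 1k = 425.660777… → ⌈·⌉ = 426
j=3: r + 2k = 785.438555… → ⌈·⌉ = 786
j=4: r + 3k = 1145.216333… → ⌈·⌉ = 1146
j=5: r + 4k = 1504.994111… → ⌈·⌉ = 1505
j=6: r + 5k = 1864.771888… → ⌈·⌉ = 1865
j=7: r + 6k = 2224.549666… → ⌈·⌉ = 2225
j=8: r + 7k = 2584.327444… → ⌈·⌉ = 2585
j=9: r + 8k = 2944.105222… → ⌈·⌉ = 2945
j=10: r + 9k = 3303.883 → ⌈·⌉ = 3304
j=11: r + 10k = 3663.660777… → ⌈·⌉ = 3664
j=12: r + 11k = 4023.438555… → ⌈·⌉ = 4024
j=13: r + 12k = 4383.216333… → ⌈·⌉ = 4384
j=14: r + 13k = 4742.994111… → ⌈·⌉ = 4743
j=15: r + 14k = 5102.771888… → ⌈·⌉ = 5103
j=16: r + 15k = 5462.549666… → ⌈·⌉ = 5463
j=17: r + 16k = 5822.327444… → ⌈·⌉ = 5823
j=18: r + 17k = 6182.105222… → ⌈·⌉ = 6183

66, 426, 786, 1146, 1505, 1865, 2225, 2585, 2945, 3304, 3664, 4024, 4384, 4743, 5103, 5463, 5823, 6183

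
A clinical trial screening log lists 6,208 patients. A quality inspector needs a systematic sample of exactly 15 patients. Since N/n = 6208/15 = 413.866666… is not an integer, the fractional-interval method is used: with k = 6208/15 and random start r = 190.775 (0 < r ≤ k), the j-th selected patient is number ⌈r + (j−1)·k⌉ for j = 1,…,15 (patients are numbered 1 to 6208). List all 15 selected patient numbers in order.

j=1: r + 0k = 190.775 → ⌈·⌉ = 191
j=2: r + 1k = 604.641666… → ⌈·⌉ = 605
j=3: r + 2k = 1018.508333… → ⌈·⌉ = 1019
j=4: r + 3k = 1432.375 → ⌈·⌉ = 1433
j=5: r + 4k = 1846.241666… → ⌈·⌉ = 1847
j=6: r + 5k = 2260.108333… → ⌈·⌉ = 2261
j=7: r + 6k = 2673.975 → ⌈·⌉ = 2674
j=8: r + 7k = 3087.841666… → ⌈·⌉ = 3088
j=9: r + 8k = 3501.708333… → ⌈·⌉ = 3502
j=10: r + 9k = 3915.575 → ⌈·⌉ = 3916
j=11: r + 10k = 4329.441666… → ⌈·⌉ = 4330
j=12: r + 11k = 4743.308333… → ⌈·⌉ = 4744
j=13: r + 12k = 5157.175 → ⌈·⌉ = 5158
j=14: r + 13k = 5571.041666… → ⌈·⌉ = 5572
j=15: r + 14k = 5984.908333… → ⌈·⌉ = 5985

191, 605, 1019, 1433, 1847, 2261, 2674, 3088, 3502, 3916, 4330, 4744, 5158, 5572, 5985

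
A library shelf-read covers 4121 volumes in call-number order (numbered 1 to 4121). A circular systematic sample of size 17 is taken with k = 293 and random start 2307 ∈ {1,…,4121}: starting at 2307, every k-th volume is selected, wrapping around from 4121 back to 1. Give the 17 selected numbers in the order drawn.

Selection 1: 2307
Selection 2: 2307 + 293 = 2600
Selection 3: 2600 + 293 = 2893
Selection 4: 2893 + 293 = 3186
Selection 5: 3186 + 293 = 3479
Selection 6: 3479 + 293 = 3772
Selection 7: 3772 + 293 = 4065
Selection 8: 4065 + 293 = 4358 → 4358 − 4121 = 237
Selection 9: 237 + 293 = 530
Selection 10: 530 + 293 = 823
Selection 11: 823 + 293 = 1116
Selection 12: 1116 + 293 = 1409
Selection 13: 1409 + 293 = 1702
Selection 14: 1702 + 293 = 1995
Selection 15: 1995 + 293 = 2288
Selection 16: 2288 + 293 = 2581
Selection 17: 2581 + 293 = 2874

2307, 2600, 2893, 3186, 3479, 3772, 4065, 237, 530, 823, 1116, 1409, 1702, 1995, 2288, 2581, 2874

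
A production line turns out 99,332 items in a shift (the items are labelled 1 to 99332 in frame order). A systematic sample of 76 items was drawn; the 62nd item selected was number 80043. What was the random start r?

k = 99332/76 = 1307
r = 80043 − (62−1)×1307 = 80043 − 79727 = 316

316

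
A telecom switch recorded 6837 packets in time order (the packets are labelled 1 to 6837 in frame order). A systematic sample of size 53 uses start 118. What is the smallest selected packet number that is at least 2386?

2440

k = 6837/53 = 129
Steps past start: ⌈(2386 − 118)/129⌉ = ⌈2268/129⌉ = 18
Selected packet: 118 + 18×129 = 2440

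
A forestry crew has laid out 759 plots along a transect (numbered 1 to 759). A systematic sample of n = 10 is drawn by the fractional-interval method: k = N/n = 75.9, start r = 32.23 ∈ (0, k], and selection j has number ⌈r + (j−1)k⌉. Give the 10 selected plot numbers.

j=1: r + 0k = 32.23 → ⌈·⌉ = 33
j=2: r + 1k = 108.13 → ⌈·⌉ = 109
j=3: r + 2k = 184.03 → ⌈·⌉ = 185
j=4: r + 3k = 259.93 → ⌈·⌉ = 260
j=5: r + 4k = 335.83 → ⌈·⌉ = 336
j=6: r + 5k = 411.73 → ⌈·⌉ = 412
j=7: r + 6k = 487.63 → ⌈·⌉ = 488
j=8: r + 7k = 563.53 → ⌈·⌉ = 564
j=9: r + 8k = 639.43 → ⌈·⌉ = 640
j=10: r + 9k = 715.33 → ⌈·⌉ = 716

33, 109, 185, 260, 336, 412, 488, 564, 640, 716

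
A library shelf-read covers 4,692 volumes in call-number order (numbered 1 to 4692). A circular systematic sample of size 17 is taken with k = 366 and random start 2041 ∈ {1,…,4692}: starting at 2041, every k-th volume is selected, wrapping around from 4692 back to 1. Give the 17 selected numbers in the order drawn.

Selection 1: 2041
Selection 2: 2041 + 366 = 2407
Selection 3: 2407 + 366 = 2773
Selection 4: 2773 + 366 = 3139
Selection 5: 3139 + 366 = 3505
Selection 6: 3505 + 366 = 3871
Selection 7: 3871 + 366 = 4237
Selection 8: 4237 + 366 = 4603
Selection 9: 4603 + 366 = 4969 → 4969 − 4692 = 277
Selection 10: 277 + 366 = 643
Selection 11: 643 + 366 = 1009
Selection 12: 1009 + 366 = 1375
Selection 13: 1375 + 366 = 1741
Selection 14: 1741 + 366 = 2107
Selection 15: 2107 + 366 = 2473
Selection 16: 2473 + 366 = 2839
Selection 17: 2839 + 366 = 3205

2041, 2407, 2773, 3139, 3505, 3871, 4237, 4603, 277, 643, 1009, 1375, 1741, 2107, 2473, 2839, 3205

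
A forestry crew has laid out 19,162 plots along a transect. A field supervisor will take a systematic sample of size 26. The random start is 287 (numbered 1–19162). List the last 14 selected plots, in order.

9131, 9868, 10605, 11342, 12079, 12816, 13553, 14290, 15027, 15764, 16501, 17238, 17975, 18712

k = N/n = 19162/26 = 737
13th selection = 287 + 12×737 = 9131
14th: 9131 + 737 = 9868
15th: 9868 + 737 = 10605
16th: 10605 + 737 = 11342
17th: 11342 + 737 = 12079
18th: 12079 + 737 = 12816
19th: 12816 + 737 = 13553
20th: 13553 + 737 = 14290
21st: 14290 + 737 = 15027
22nd: 15027 + 737 = 15764
23rd: 15764 + 737 = 16501
24th: 16501 + 737 = 17238
25th: 17238 + 737 = 17975
26th: 17975 + 737 = 18712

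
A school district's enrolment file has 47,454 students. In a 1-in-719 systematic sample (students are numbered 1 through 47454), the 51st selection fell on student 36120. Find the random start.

k = 719
r = 36120 − (51−1)×719 = 36120 − 35950 = 170

170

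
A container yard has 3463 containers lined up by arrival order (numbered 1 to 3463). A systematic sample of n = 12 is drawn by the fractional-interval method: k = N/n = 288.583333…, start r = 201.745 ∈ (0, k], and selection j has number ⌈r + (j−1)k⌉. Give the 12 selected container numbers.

202, 491, 779, 1068, 1357, 1645, 1934, 2222, 2511, 2799, 3088, 3377

j=1: r + 0k = 201.745 → ⌈·⌉ = 202
j=2: r + 1k = 490.328333… → ⌈·⌉ = 491
j=3: r + 2k = 778.911666… → ⌈·⌉ = 779
j=4: r + 3k = 1067.495 → ⌈·⌉ = 1068
j=5: r + 4k = 1356.078333… → ⌈·⌉ = 1357
j=6: r + 5k = 1644.661666… → ⌈·⌉ = 1645
j=7: r + 6k = 1933.245 → ⌈·⌉ = 1934
j=8: r + 7k = 2221.828333… → ⌈·⌉ = 2222
j=9: r + 8k = 2510.411666… → ⌈·⌉ = 2511
j=10: r + 9k = 2798.995 → ⌈·⌉ = 2799
j=11: r + 10k = 3087.578333… → ⌈·⌉ = 3088
j=12: r + 11k = 3376.161666… → ⌈·⌉ = 3377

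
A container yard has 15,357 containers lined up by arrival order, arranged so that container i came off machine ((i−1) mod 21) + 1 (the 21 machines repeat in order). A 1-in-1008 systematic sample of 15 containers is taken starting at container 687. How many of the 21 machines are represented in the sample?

Consecutive selections differ by k = 1008, so their machine numbers differ by 1008 mod 21 = 0.
gcd(1008, 21) = 21, so the sample visits 21/21 = 1 distinct residues mod 21.
Start 687 is machine 15; the machines hit are 15.

1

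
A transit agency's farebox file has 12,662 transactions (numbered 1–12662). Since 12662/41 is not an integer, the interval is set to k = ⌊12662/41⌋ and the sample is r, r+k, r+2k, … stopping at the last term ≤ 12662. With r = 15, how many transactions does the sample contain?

42

k = ⌊12662/41⌋ = 308
Achieved size = ⌊(12662 − 15)/308⌋ + 1 = ⌊12647/308⌋ + 1 = 41 + 1 = 42
(last selection: 15 + 41×308 = 12643 ≤ 12662; next would be 12951 > 12662)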